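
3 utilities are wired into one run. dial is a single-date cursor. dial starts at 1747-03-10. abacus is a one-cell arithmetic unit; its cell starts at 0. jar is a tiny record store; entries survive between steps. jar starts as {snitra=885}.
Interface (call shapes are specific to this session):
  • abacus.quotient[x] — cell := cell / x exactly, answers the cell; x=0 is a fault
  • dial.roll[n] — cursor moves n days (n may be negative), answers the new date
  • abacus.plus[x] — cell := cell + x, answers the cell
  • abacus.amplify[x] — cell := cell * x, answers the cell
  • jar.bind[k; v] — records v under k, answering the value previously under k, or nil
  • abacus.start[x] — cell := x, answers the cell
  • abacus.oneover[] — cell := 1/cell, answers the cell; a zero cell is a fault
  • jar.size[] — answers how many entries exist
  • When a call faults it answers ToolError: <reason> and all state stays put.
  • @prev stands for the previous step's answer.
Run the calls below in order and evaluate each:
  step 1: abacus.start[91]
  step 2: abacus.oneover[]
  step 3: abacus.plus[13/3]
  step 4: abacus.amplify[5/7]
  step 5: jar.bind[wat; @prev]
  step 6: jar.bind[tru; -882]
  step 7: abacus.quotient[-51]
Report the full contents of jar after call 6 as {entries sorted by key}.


Act: abacus.start[x: 91]
Obs: 91
Act: abacus.oneover[]
Obs: 1/91
Act: abacus.plus[x: 13/3]
Obs: 1186/273
Act: abacus.amplify[x: 5/7]
Obs: 5930/1911
Act: jar.bind[k: wat; v: @prev]
Obs: nil
Act: jar.bind[k: tru; v: -882]
Obs: nil
Act: abacus.quotient[x: -51]
Obs: -5930/97461

Answer: {snitra=885, tru=-882, wat=5930/1911}


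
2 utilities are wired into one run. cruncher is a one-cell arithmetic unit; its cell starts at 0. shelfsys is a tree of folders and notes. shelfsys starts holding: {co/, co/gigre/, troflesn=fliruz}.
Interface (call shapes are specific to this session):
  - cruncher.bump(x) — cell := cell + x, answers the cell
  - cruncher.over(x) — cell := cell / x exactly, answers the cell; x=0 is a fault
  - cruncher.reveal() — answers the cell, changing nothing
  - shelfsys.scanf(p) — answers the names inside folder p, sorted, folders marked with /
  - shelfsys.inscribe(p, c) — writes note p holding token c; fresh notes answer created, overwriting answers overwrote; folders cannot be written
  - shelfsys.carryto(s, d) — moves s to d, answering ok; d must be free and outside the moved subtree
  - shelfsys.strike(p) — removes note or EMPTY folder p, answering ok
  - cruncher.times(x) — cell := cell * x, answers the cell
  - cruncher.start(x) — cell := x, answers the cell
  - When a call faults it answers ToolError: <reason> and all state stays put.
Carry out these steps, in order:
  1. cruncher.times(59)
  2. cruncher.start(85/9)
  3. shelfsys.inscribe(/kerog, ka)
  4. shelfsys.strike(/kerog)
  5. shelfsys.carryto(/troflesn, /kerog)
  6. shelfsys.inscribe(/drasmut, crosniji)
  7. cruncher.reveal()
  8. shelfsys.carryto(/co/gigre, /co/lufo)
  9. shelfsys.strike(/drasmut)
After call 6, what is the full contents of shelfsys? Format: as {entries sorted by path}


Answer: {co/, co/gigre/, drasmut=crosniji, kerog=fliruz}

Derivation:
CALL cruncher.times[x: 59]
RET  0
CALL cruncher.start[x: 85/9]
RET  85/9
CALL shelfsys.inscribe[p: /kerog; c: ka]
RET  created
CALL shelfsys.strike[p: /kerog]
RET  ok
CALL shelfsys.carryto[s: /troflesn; d: /kerog]
RET  ok
CALL shelfsys.inscribe[p: /drasmut; c: crosniji]
RET  created
CALL cruncher.reveal[]
RET  85/9
CALL shelfsys.carryto[s: /co/gigre; d: /co/lufo]
RET  ok
CALL shelfsys.strike[p: /drasmut]
RET  ok


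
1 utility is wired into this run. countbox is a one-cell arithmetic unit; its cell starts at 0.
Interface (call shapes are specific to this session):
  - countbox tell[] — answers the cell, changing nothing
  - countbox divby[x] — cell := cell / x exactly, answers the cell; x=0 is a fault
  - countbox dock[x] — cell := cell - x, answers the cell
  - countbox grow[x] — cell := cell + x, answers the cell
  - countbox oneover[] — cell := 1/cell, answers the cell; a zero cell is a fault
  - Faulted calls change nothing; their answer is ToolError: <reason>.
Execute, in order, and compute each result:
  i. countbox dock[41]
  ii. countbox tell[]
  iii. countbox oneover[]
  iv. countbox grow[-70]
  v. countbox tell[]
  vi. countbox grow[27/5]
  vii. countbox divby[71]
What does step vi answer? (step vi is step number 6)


Answer: -13248/205

Derivation:
% countbox dock 41
= -41
% countbox tell
= -41
% countbox oneover
= -1/41
% countbox grow -70
= -2871/41
% countbox tell
= -2871/41
% countbox grow 27/5
= -13248/205
% countbox divby 71
= -13248/14555


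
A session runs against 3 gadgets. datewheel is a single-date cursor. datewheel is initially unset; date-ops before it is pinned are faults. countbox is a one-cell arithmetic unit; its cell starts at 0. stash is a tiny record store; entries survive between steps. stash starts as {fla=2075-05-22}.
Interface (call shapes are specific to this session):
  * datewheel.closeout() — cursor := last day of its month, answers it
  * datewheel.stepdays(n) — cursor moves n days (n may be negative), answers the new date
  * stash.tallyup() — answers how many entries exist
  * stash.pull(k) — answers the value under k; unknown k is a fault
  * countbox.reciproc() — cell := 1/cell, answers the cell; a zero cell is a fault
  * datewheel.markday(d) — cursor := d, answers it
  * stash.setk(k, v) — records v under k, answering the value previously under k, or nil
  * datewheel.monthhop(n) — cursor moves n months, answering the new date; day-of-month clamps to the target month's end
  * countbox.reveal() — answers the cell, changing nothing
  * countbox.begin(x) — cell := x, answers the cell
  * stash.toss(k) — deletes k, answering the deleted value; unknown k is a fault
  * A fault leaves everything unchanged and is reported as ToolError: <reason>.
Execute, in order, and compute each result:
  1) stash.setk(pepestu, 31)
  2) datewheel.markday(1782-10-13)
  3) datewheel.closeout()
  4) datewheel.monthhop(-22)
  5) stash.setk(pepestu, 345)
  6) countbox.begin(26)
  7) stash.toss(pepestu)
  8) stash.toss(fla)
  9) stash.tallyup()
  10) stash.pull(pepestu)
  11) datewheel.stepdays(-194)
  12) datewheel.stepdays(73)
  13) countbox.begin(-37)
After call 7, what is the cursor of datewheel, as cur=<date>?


% stash.setk k='pepestu' v='31'
:: nil
% datewheel.markday d='1782-10-13'
:: 1782-10-13
% datewheel.closeout
:: 1782-10-31
% datewheel.monthhop n='-22'
:: 1780-12-31
% stash.setk k='pepestu' v='345'
:: 31
% countbox.begin x='26'
:: 26
% stash.toss k='pepestu'
:: 345
% stash.toss k='fla'
:: 2075-05-22
% stash.tallyup
:: 0
% stash.pull k='pepestu'
:: ToolError: no such key pepestu
% datewheel.stepdays n='-194'
:: 1780-06-20
% datewheel.stepdays n='73'
:: 1780-09-01
% countbox.begin x='-37'
:: -37

Answer: cur=1780-12-31


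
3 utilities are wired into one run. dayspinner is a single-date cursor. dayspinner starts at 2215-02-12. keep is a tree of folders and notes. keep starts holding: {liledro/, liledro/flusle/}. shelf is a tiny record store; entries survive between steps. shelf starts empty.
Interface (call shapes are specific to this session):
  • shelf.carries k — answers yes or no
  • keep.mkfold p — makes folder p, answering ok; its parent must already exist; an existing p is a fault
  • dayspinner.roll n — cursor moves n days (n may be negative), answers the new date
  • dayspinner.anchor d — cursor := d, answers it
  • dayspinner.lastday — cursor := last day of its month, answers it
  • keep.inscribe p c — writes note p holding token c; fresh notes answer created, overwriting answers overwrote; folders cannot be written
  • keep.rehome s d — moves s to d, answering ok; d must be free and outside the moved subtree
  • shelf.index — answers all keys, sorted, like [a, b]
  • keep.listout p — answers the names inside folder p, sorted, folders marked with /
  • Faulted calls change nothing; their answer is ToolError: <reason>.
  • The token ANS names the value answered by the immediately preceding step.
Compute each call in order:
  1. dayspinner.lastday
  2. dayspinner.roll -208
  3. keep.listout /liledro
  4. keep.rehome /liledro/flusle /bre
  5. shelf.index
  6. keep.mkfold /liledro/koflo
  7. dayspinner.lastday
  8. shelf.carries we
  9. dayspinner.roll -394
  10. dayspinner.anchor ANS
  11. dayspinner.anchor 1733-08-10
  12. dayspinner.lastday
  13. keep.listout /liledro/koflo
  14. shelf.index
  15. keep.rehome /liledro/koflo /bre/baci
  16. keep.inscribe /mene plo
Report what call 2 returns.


Answer: 2214-08-04

Derivation:
==> dayspinner.lastday()
<== 2215-02-28
==> dayspinner.roll(-208)
<== 2214-08-04
==> keep.listout(/liledro)
<== [flusle/]
==> keep.rehome(/liledro/flusle, /bre)
<== ok
==> shelf.index()
<== []
==> keep.mkfold(/liledro/koflo)
<== ok
==> dayspinner.lastday()
<== 2214-08-31
==> shelf.carries(we)
<== no
==> dayspinner.roll(-394)
<== 2213-08-02
==> dayspinner.anchor(ANS)
<== 2213-08-02
==> dayspinner.anchor(1733-08-10)
<== 1733-08-10
==> dayspinner.lastday()
<== 1733-08-31
==> keep.listout(/liledro/koflo)
<== []
==> shelf.index()
<== []
==> keep.rehome(/liledro/koflo, /bre/baci)
<== ok
==> keep.inscribe(/mene, plo)
<== created


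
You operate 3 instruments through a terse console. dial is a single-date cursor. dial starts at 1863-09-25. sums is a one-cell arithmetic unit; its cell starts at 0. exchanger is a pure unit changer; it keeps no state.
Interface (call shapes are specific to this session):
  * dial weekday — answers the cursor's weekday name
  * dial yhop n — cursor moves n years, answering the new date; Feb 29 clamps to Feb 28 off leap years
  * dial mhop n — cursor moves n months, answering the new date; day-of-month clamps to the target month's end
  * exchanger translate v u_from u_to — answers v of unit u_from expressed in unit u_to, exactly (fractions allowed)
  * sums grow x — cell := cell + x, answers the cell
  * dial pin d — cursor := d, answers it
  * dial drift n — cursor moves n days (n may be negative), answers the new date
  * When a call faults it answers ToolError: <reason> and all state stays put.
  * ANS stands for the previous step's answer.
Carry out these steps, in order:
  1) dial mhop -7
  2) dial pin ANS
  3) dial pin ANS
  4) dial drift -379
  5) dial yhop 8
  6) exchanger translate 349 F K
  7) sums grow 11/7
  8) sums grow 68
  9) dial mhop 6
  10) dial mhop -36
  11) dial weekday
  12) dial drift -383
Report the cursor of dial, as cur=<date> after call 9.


Answer: cur=1870-08-11

Derivation:
Calling dial mhop(n=-7): 1863-02-25.
Now I run dial pin(d=ANS), and see 1863-02-25.
I invoke dial pin(d=ANS), and see 1863-02-25.
Then dial drift(n=-379), — result: 1862-02-11.
Calling dial yhop(n=8), → 1870-02-11.
Using exchanger translate(v=349, u_from=F, u_to=K), — result: 80867/180.
Now I run sums grow(x=11/7), giving 11/7.
I call sums grow(x=68), and get 487/7.
Calling dial mhop(n=6), and observe 1870-08-11.
Then dial mhop(n=-36), yielding 1867-08-11.
I use dial weekday(): Sunday.
Invoking dial drift(n=-383), → 1866-07-24.


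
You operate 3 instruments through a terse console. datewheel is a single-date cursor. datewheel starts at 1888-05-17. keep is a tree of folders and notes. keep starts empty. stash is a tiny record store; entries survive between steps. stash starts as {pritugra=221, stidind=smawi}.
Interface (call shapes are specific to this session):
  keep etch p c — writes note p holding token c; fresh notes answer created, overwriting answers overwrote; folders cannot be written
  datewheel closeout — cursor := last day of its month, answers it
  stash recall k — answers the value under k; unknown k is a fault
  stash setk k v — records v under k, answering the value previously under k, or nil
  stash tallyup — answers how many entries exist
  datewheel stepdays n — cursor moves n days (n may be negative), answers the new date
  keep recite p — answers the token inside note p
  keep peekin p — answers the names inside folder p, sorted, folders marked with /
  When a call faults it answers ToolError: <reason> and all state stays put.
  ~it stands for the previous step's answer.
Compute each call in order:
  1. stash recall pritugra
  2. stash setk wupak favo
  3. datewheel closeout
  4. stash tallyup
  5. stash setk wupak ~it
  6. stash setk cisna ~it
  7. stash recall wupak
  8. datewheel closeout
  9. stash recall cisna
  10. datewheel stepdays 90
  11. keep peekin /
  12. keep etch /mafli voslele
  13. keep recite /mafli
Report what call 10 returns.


Answer: 1888-08-29

Derivation:
~$ stash recall k=pritugra
  221
~$ stash setk k=wupak v=favo
  nil
~$ datewheel closeout
  1888-05-31
~$ stash tallyup
  3
~$ stash setk k=wupak v=~it
  favo
~$ stash setk k=cisna v=~it
  nil
~$ stash recall k=wupak
  3
~$ datewheel closeout
  1888-05-31
~$ stash recall k=cisna
  favo
~$ datewheel stepdays n=90
  1888-08-29
~$ keep peekin p=/
  []
~$ keep etch p=/mafli c=voslele
  created
~$ keep recite p=/mafli
  voslele


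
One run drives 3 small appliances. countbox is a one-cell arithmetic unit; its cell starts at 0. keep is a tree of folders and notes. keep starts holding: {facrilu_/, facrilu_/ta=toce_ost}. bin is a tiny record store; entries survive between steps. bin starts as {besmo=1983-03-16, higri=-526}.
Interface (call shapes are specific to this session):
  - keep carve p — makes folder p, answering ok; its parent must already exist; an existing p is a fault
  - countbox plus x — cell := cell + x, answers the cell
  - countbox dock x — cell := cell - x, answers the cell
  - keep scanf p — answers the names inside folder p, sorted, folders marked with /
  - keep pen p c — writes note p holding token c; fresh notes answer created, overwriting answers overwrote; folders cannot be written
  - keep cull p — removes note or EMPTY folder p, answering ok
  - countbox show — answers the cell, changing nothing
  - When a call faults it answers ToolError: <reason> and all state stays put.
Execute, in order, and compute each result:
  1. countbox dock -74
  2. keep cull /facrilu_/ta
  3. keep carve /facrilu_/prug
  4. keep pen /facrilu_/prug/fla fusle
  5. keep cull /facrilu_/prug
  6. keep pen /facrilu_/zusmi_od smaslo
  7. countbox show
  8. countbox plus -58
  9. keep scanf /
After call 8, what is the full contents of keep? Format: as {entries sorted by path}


Answer: {facrilu_/, facrilu_/prug/, facrilu_/prug/fla=fusle, facrilu_/zusmi_od=smaslo}

Derivation:
Do: countbox dock[x: -74]
See: 74
Do: keep cull[p: /facrilu_/ta]
See: ok
Do: keep carve[p: /facrilu_/prug]
See: ok
Do: keep pen[p: /facrilu_/prug/fla; c: fusle]
See: created
Do: keep cull[p: /facrilu_/prug]
See: ToolError: not empty
Do: keep pen[p: /facrilu_/zusmi_od; c: smaslo]
See: created
Do: countbox show[]
See: 74
Do: countbox plus[x: -58]
See: 16
Do: keep scanf[p: /]
See: [facrilu_/]


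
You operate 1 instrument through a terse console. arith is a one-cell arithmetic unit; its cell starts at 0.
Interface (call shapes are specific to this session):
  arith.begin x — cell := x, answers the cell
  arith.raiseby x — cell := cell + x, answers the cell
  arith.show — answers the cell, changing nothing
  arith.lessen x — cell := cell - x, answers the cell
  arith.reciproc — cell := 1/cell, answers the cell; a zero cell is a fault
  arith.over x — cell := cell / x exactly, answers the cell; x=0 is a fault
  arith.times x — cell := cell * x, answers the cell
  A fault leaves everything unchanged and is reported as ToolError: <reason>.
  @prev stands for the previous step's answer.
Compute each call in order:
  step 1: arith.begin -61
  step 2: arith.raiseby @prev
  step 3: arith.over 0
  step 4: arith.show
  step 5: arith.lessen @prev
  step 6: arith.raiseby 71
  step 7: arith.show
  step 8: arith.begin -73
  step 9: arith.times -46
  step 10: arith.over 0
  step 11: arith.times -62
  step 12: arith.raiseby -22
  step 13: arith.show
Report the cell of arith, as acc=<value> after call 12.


>>> arith.begin -61
:: -61
>>> arith.raiseby @prev
:: -122
>>> arith.over 0
:: ToolError: division by zero
>>> arith.show
:: -122
>>> arith.lessen @prev
:: 0
>>> arith.raiseby 71
:: 71
>>> arith.show
:: 71
>>> arith.begin -73
:: -73
>>> arith.times -46
:: 3358
>>> arith.over 0
:: ToolError: division by zero
>>> arith.times -62
:: -208196
>>> arith.raiseby -22
:: -208218
>>> arith.show
:: -208218

Answer: acc=-208218


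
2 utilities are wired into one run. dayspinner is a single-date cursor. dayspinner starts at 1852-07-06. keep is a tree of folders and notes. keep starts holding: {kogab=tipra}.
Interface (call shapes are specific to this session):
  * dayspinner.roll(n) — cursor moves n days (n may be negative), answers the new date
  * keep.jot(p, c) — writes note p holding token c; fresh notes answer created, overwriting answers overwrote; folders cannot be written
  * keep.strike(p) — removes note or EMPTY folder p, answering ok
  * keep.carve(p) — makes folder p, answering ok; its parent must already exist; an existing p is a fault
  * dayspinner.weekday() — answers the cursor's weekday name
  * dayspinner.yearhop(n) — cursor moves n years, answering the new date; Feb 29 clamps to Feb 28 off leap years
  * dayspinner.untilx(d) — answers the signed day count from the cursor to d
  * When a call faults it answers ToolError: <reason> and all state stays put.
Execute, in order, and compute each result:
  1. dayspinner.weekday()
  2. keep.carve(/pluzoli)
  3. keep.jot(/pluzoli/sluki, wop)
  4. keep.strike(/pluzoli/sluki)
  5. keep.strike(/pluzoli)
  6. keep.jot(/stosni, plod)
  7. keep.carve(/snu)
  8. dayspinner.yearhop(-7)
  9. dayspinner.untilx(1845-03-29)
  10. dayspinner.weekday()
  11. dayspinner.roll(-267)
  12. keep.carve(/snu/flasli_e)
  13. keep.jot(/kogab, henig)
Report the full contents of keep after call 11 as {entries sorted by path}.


Using dayspinner.weekday(), which returns Tuesday.
Using keep.carve on p: /pluzoli, → ok.
I invoke keep.jot on p: /pluzoli/sluki, c: wop, and get created.
I try keep.strike on p: /pluzoli/sluki, yielding ok.
I run keep.strike on p: /pluzoli, which returns ok.
I call keep.jot on p: /stosni, c: plod, and see created.
I use keep.carve on p: /snu, — result: ok.
I try dayspinner.yearhop on n: -7, yielding 1845-07-06.
I use dayspinner.untilx on d: 1845-03-29, yielding -99.
I use dayspinner.weekday, → Sunday.
Invoking dayspinner.roll on n: -267: 1844-10-12.
Calling keep.carve on p: /snu/flasli_e, → ok.
Calling keep.jot on p: /kogab, c: henig, — result: overwrote.

Answer: {kogab=tipra, snu/, stosni=plod}


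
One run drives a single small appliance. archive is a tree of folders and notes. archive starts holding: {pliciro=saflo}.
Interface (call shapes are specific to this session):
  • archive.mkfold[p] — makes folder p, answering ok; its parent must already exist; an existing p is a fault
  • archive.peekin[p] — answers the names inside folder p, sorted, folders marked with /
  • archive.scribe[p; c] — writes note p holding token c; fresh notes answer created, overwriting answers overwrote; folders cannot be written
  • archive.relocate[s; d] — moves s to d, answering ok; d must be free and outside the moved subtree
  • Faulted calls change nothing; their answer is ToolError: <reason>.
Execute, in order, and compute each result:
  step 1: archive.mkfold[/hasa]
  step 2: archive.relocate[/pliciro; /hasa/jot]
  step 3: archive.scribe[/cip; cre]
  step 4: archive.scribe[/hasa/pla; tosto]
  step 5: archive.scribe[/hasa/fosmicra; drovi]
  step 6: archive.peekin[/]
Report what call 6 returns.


CALL archive.mkfold[p→/hasa]
RET  ok
CALL archive.relocate[s→/pliciro; d→/hasa/jot]
RET  ok
CALL archive.scribe[p→/cip; c→cre]
RET  created
CALL archive.scribe[p→/hasa/pla; c→tosto]
RET  created
CALL archive.scribe[p→/hasa/fosmicra; c→drovi]
RET  created
CALL archive.peekin[p→/]
RET  [cip, hasa/]

Answer: [cip, hasa/]


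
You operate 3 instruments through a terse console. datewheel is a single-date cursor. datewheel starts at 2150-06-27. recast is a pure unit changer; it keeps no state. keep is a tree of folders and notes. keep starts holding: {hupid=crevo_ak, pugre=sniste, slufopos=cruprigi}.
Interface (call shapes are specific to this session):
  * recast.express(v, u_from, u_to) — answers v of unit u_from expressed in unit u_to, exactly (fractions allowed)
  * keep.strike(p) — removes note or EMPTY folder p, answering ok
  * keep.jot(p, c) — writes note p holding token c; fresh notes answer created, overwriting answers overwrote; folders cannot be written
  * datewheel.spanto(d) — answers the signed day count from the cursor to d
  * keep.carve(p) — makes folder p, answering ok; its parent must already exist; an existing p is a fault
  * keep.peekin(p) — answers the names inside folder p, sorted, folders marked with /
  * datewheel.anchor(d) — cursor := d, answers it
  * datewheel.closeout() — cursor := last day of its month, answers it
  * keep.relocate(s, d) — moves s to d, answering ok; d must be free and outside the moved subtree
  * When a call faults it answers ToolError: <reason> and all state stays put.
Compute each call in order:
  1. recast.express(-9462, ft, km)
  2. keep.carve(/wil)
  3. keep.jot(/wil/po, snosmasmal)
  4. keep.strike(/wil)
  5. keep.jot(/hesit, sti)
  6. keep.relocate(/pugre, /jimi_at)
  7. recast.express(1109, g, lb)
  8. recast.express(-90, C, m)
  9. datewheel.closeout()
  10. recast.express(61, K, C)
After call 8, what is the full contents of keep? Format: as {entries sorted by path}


Answer: {hesit=sti, hupid=crevo_ak, jimi_at=sniste, slufopos=cruprigi, wil/, wil/po=snosmasmal}

Derivation:
$ recast.express v=-9462 u_from=ft u_to=km
= -1802511/625000
$ keep.carve p=/wil
= ok
$ keep.jot p=/wil/po c=snosmasmal
= created
$ keep.strike p=/wil
= ToolError: not empty
$ keep.jot p=/hesit c=sti
= created
$ keep.relocate s=/pugre d=/jimi_at
= ok
$ recast.express v=1109 u_from=g u_to=lb
= 110900000/45359237
$ recast.express v=-90 u_from=C u_to=m
= ToolError: incompatible units
$ datewheel.closeout
= 2150-06-30
$ recast.express v=61 u_from=K u_to=C
= -4243/20


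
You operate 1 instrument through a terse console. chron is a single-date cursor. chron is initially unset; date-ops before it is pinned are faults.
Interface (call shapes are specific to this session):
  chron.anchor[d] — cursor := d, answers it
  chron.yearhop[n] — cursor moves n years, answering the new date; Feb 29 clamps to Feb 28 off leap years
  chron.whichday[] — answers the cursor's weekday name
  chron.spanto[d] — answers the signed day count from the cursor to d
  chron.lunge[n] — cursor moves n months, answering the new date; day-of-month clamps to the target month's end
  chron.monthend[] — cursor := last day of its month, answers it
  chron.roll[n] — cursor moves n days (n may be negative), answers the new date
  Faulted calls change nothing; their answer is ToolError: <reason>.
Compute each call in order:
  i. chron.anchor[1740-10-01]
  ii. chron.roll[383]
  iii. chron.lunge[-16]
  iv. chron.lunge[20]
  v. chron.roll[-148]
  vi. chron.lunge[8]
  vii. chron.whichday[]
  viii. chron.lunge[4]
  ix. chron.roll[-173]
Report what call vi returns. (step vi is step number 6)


→ anchor(d: 1740-10-01)
← 1740-10-01
→ roll(n: 383)
← 1741-10-19
→ lunge(n: -16)
← 1740-06-19
→ lunge(n: 20)
← 1742-02-19
→ roll(n: -148)
← 1741-09-24
→ lunge(n: 8)
← 1742-05-24
→ whichday()
← Thursday
→ lunge(n: 4)
← 1742-09-24
→ roll(n: -173)
← 1742-04-04

Answer: 1742-05-24


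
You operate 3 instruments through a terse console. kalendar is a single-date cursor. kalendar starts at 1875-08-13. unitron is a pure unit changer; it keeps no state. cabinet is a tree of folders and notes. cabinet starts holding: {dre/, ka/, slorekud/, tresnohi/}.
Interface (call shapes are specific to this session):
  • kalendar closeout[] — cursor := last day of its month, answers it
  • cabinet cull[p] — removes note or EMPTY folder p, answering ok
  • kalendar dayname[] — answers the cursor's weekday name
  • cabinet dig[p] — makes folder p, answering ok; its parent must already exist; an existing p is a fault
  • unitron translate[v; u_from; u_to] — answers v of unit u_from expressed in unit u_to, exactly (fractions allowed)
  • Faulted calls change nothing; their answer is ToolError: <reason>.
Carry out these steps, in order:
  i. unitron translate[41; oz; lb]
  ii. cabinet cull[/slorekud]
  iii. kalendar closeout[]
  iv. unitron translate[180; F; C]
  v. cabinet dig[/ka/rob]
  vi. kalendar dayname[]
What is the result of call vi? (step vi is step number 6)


# 1. unitron translate(41, oz, lb) ~> 41/16
# 2. cabinet cull(/slorekud) ~> ok
# 3. kalendar closeout() ~> 1875-08-31
# 4. unitron translate(180, F, C) ~> 740/9
# 5. cabinet dig(/ka/rob) ~> ok
# 6. kalendar dayname() ~> Tuesday

Answer: Tuesday


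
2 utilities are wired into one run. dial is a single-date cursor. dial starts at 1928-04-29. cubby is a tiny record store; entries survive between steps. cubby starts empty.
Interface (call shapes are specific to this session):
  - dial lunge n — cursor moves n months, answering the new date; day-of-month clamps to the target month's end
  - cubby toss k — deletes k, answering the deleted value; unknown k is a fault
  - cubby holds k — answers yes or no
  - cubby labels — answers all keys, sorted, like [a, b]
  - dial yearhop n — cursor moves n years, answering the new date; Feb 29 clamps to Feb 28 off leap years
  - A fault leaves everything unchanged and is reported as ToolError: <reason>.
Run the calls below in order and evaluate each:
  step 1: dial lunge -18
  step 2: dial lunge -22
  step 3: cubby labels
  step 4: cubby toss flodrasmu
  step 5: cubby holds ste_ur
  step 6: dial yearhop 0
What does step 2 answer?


Answer: 1924-12-29

Derivation:
Do: dial lunge[n='-18']
See: 1926-10-29
Do: dial lunge[n='-22']
See: 1924-12-29
Do: cubby labels[]
See: []
Do: cubby toss[k='flodrasmu']
See: ToolError: no such key flodrasmu
Do: cubby holds[k='ste_ur']
See: no
Do: dial yearhop[n='0']
See: 1924-12-29


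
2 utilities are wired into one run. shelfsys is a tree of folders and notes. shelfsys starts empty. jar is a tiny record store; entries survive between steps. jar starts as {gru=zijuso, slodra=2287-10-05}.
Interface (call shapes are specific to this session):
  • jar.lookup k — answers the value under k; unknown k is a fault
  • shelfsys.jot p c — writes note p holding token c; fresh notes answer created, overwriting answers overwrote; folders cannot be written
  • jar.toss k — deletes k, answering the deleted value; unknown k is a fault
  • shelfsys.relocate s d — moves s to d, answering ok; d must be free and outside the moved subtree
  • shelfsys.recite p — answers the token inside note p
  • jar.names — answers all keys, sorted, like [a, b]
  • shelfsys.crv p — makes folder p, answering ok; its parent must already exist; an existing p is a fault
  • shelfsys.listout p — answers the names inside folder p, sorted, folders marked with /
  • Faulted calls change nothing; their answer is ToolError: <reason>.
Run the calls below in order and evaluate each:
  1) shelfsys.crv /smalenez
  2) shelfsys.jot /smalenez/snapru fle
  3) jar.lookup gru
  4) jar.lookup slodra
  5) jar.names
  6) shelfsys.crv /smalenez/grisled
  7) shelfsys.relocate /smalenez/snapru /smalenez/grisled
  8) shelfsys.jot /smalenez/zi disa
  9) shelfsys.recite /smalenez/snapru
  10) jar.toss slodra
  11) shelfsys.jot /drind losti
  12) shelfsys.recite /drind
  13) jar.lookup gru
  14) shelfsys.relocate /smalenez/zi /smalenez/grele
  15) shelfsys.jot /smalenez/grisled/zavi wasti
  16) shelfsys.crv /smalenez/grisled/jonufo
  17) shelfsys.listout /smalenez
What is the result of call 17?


Answer: [grele, grisled/, snapru]

Derivation:
% crv p: /smalenez
= ok
% jot p: /smalenez/snapru c: fle
= created
% lookup k: gru
= zijuso
% lookup k: slodra
= 2287-10-05
% names
= [gru, slodra]
% crv p: /smalenez/grisled
= ok
% relocate s: /smalenez/snapru d: /smalenez/grisled
= ToolError: exists
% jot p: /smalenez/zi c: disa
= created
% recite p: /smalenez/snapru
= fle
% toss k: slodra
= 2287-10-05
% jot p: /drind c: losti
= created
% recite p: /drind
= losti
% lookup k: gru
= zijuso
% relocate s: /smalenez/zi d: /smalenez/grele
= ok
% jot p: /smalenez/grisled/zavi c: wasti
= created
% crv p: /smalenez/grisled/jonufo
= ok
% listout p: /smalenez
= [grele, grisled/, snapru]


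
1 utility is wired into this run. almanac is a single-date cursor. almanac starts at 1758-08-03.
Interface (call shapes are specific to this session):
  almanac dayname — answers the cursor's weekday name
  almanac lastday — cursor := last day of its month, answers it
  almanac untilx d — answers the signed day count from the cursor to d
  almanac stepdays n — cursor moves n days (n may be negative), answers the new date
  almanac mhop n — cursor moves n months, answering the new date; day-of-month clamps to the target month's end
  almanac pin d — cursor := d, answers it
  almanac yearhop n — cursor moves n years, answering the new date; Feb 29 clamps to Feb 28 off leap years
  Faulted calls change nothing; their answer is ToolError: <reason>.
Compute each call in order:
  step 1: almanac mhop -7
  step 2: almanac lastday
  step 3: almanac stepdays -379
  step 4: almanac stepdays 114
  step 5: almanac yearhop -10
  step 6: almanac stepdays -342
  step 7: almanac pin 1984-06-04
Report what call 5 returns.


Then almanac mhop(n→-7), which returns 1758-01-03.
I invoke almanac lastday, → 1758-01-31.
I try almanac stepdays(n→-379), yielding 1757-01-17.
Using almanac stepdays(n→114), and get 1757-05-11.
Next I call almanac yearhop(n→-10), → 1747-05-11.
I run almanac stepdays(n→-342), — result: 1746-06-03.
Using almanac pin(d→1984-06-04): 1984-06-04.

Answer: 1747-05-11


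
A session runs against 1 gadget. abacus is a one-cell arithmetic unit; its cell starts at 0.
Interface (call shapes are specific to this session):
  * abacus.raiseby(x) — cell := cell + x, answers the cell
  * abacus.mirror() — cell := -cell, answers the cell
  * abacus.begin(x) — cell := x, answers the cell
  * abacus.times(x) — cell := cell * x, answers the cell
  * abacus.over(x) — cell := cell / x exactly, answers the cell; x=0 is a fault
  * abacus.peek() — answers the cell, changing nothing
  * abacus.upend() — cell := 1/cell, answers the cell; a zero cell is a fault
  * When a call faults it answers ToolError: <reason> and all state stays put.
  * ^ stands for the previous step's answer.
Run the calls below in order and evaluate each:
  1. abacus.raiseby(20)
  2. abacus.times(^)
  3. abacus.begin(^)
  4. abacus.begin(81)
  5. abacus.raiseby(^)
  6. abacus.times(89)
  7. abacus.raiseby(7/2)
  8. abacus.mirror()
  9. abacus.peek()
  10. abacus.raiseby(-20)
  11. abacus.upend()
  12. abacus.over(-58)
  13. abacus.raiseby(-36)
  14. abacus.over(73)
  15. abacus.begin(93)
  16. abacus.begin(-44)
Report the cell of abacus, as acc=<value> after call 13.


Answer: acc=-30153851/837607

Derivation:
-> abacus.raiseby(x→20)
<- 20
-> abacus.times(x→^)
<- 400
-> abacus.begin(x→^)
<- 400
-> abacus.begin(x→81)
<- 81
-> abacus.raiseby(x→^)
<- 162
-> abacus.times(x→89)
<- 14418
-> abacus.raiseby(x→7/2)
<- 28843/2
-> abacus.mirror()
<- -28843/2
-> abacus.peek()
<- -28843/2
-> abacus.raiseby(x→-20)
<- -28883/2
-> abacus.upend()
<- -2/28883
-> abacus.over(x→-58)
<- 1/837607
-> abacus.raiseby(x→-36)
<- -30153851/837607
-> abacus.over(x→73)
<- -30153851/61145311
-> abacus.begin(x→93)
<- 93
-> abacus.begin(x→-44)
<- -44


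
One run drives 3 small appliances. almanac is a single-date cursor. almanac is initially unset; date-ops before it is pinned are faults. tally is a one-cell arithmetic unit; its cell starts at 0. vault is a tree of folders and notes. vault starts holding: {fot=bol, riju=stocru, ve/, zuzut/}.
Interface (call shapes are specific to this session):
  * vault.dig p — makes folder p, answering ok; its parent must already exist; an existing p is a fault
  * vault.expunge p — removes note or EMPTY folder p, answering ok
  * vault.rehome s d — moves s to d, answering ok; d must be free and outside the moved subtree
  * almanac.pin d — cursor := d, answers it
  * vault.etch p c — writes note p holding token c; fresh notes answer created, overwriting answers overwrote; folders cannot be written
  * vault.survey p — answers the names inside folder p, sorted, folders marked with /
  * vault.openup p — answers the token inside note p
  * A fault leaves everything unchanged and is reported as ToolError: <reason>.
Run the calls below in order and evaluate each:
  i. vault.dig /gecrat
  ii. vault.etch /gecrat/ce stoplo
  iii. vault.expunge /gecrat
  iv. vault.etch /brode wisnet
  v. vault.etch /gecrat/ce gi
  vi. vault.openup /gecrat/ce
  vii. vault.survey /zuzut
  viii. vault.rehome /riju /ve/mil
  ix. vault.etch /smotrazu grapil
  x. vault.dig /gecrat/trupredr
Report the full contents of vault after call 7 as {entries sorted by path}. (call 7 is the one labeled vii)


Answer: {brode=wisnet, fot=bol, gecrat/, gecrat/ce=gi, riju=stocru, ve/, zuzut/}

Derivation:
[in] vault.dig p→/gecrat
= ok
[in] vault.etch p→/gecrat/ce c→stoplo
= created
[in] vault.expunge p→/gecrat
= ToolError: not empty
[in] vault.etch p→/brode c→wisnet
= created
[in] vault.etch p→/gecrat/ce c→gi
= overwrote
[in] vault.openup p→/gecrat/ce
= gi
[in] vault.survey p→/zuzut
= []
[in] vault.rehome s→/riju d→/ve/mil
= ok
[in] vault.etch p→/smotrazu c→grapil
= created
[in] vault.dig p→/gecrat/trupredr
= ok


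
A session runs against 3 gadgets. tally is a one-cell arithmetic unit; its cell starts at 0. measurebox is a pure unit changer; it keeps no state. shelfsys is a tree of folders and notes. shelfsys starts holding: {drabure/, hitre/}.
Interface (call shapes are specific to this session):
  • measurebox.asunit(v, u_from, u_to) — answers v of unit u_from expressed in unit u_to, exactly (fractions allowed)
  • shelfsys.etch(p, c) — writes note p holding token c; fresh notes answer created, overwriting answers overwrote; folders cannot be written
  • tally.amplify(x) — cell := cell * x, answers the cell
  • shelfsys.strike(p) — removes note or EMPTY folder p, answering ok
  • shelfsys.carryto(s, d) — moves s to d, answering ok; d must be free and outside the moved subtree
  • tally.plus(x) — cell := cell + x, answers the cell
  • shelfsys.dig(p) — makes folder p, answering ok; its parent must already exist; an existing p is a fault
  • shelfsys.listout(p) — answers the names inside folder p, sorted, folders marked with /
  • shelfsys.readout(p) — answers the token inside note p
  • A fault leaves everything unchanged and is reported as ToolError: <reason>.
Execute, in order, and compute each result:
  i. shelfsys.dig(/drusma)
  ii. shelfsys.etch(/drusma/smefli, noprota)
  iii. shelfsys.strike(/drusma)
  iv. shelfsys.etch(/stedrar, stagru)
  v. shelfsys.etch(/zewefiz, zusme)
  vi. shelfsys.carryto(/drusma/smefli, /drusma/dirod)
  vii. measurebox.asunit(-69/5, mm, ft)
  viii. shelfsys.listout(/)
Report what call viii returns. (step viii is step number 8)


Answer: [drabure/, drusma/, hitre/, stedrar, zewefiz]

Derivation:
I try dig(p='/drusma'): ok.
I run etch(p='/drusma/smefli', c='noprota'), yielding created.
Now I run strike(p='/drusma'), and get ToolError: not empty.
Then etch(p='/stedrar', c='stagru'), — result: created.
Invoking etch(p='/zewefiz', c='zusme'): created.
I call carryto(s='/drusma/smefli', d='/drusma/dirod'), and get ok.
Calling asunit(v='-69/5', u_from='mm', u_to='ft'), and see -23/508.
Next I call listout(p='/'), and observe [drabure/, drusma/, hitre/, stedrar, zewefiz].


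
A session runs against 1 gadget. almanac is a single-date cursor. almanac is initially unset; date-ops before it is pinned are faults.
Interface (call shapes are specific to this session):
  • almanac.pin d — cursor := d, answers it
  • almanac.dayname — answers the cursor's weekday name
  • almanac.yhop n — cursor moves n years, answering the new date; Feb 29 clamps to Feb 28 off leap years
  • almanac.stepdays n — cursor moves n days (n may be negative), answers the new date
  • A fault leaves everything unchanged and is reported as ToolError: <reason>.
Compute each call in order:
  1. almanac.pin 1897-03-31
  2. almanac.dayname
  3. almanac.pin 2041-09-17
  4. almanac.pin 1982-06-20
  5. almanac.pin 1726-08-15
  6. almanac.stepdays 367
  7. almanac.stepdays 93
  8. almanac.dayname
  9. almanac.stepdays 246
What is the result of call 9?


·→ pin(d→1897-03-31)
·← 1897-03-31
·→ dayname()
·← Wednesday
·→ pin(d→2041-09-17)
·← 2041-09-17
·→ pin(d→1982-06-20)
·← 1982-06-20
·→ pin(d→1726-08-15)
·← 1726-08-15
·→ stepdays(n→367)
·← 1727-08-17
·→ stepdays(n→93)
·← 1727-11-18
·→ dayname()
·← Tuesday
·→ stepdays(n→246)
·← 1728-07-21

Answer: 1728-07-21


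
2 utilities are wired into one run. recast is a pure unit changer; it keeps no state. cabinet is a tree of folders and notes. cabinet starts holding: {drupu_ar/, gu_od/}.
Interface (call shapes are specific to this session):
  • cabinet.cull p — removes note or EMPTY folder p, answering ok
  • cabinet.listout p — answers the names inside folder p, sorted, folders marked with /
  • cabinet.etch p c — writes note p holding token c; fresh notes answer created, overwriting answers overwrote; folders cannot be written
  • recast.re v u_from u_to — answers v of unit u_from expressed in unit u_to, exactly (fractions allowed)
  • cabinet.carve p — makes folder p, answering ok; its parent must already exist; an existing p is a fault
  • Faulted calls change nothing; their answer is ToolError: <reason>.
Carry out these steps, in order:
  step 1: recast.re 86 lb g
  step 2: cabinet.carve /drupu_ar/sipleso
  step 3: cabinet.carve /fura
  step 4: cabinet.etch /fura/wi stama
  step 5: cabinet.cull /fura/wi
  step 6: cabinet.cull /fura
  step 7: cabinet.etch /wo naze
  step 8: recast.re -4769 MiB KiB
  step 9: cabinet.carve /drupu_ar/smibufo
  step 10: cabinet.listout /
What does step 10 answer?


CALL re[v='86'; u_from='lb'; u_to='g']
RET  1950447191/50000
CALL carve[p='/drupu_ar/sipleso']
RET  ok
CALL carve[p='/fura']
RET  ok
CALL etch[p='/fura/wi'; c='stama']
RET  created
CALL cull[p='/fura/wi']
RET  ok
CALL cull[p='/fura']
RET  ok
CALL etch[p='/wo'; c='naze']
RET  created
CALL re[v='-4769'; u_from='MiB'; u_to='KiB']
RET  -4883456
CALL carve[p='/drupu_ar/smibufo']
RET  ok
CALL listout[p='/']
RET  [drupu_ar/, gu_od/, wo]

Answer: [drupu_ar/, gu_od/, wo]


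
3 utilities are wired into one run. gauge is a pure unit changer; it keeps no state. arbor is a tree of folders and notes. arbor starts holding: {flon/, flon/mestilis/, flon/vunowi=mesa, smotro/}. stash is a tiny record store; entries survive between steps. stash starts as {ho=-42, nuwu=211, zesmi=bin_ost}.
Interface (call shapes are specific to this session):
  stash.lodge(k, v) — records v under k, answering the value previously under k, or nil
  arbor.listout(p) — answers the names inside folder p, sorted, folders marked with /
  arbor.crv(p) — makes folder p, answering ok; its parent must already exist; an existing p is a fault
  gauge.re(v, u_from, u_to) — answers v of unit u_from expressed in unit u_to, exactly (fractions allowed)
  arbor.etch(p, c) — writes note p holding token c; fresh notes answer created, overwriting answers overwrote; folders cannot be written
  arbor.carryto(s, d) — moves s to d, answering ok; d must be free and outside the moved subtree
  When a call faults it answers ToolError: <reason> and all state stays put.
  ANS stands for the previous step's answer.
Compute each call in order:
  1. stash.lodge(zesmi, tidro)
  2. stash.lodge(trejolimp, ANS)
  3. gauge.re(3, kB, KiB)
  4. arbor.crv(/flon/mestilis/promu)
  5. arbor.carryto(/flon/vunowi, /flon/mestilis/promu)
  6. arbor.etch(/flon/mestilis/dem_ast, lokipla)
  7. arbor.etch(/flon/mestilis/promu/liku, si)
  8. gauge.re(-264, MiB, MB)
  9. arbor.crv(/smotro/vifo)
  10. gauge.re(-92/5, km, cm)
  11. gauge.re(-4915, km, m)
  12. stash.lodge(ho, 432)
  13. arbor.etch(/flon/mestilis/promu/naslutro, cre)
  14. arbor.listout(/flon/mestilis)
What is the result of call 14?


I try stash.lodge passing k=zesmi, v=tidro, yielding bin_ost.
Calling stash.lodge passing k=trejolimp, v=ANS, giving nil.
Next I call gauge.re passing v=3, u_from=kB, u_to=KiB, yielding 375/128.
Calling arbor.crv passing p=/flon/mestilis/promu: ok.
Now I run arbor.carryto passing s=/flon/vunowi, d=/flon/mestilis/promu, — result: ToolError: exists.
Next I call arbor.etch passing p=/flon/mestilis/dem_ast, c=lokipla, and see created.
Then arbor.etch passing p=/flon/mestilis/promu/liku, c=si, and get created.
Invoking gauge.re passing v=-264, u_from=MiB, u_to=MB, — result: -4325376/15625.
Calling arbor.crv passing p=/smotro/vifo, → ok.
Now I run gauge.re passing v=-92/5, u_from=km, u_to=cm, and get -1840000.
I call gauge.re passing v=-4915, u_from=km, u_to=m, → -4915000.
I try stash.lodge passing k=ho, v=432, giving -42.
I run arbor.etch passing p=/flon/mestilis/promu/naslutro, c=cre, and get created.
Invoking arbor.listout passing p=/flon/mestilis: [dem_ast, promu/].

Answer: [dem_ast, promu/]
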